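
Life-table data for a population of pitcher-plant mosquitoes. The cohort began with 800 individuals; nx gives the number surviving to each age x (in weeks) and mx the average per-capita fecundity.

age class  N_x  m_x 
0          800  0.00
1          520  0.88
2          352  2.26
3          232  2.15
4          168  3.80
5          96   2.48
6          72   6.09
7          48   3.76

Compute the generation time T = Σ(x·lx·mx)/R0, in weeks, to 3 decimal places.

3.444

lx = nx/n0 = nx/800: 1, 0.65, 0.44, 0.29, 0.21, 0.12, 0.09, 0.06
lx·mx: 0, 0.572, 0.9944, 0.6235, 0.798, 0.2976, 0.5481, 0.2256 → R0 = 4.0592
x·lx·mx: 0, 0.572, 1.9888, 1.8705, 3.192, 1.488, 3.2886, 1.5792 → Σ = 13.9791
T = 13.9791 / 4.0592 = 3.443807… → 3.444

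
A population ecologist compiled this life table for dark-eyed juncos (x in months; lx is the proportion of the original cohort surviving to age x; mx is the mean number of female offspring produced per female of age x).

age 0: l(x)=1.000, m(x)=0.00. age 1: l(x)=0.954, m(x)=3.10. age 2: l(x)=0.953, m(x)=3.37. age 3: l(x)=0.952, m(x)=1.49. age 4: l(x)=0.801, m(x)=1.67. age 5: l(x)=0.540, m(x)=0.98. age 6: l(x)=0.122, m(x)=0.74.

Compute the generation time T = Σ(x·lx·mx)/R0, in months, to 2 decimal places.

lx·mx: 0, 2.9574, 3.21161, 1.41848, 1.33767, 0.5292, 0.09028 → R0 = 9.54464
x·lx·mx: 0, 2.9574, 6.42322, 4.25544, 5.35068, 2.646, 0.54168 → Σ = 22.17442
T = 22.17442 / 9.54464 = 2.323233… → 2.32

2.32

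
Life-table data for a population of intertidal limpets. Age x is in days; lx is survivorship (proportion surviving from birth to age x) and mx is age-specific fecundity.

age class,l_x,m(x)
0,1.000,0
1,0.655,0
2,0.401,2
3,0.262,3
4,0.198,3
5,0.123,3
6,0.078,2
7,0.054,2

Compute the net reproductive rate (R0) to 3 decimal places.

2.815

lx·mx by age: 0, 0, 0.802, 0.786, 0.594, 0.369, 0.156, 0.108
R0 = Σ lx·mx = 2.815 → 2.815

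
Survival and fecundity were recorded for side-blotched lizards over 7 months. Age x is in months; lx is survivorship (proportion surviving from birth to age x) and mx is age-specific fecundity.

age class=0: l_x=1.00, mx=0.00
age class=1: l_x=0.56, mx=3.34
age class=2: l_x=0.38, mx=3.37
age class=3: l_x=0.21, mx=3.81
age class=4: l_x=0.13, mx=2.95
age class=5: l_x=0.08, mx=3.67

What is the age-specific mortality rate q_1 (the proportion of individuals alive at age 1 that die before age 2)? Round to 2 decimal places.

q_1 = (l_1 − l_2) / l_1 = (0.56 − 0.38) / 0.56
     = 0.18 / 0.56 = 0.321429… → 0.32

0.32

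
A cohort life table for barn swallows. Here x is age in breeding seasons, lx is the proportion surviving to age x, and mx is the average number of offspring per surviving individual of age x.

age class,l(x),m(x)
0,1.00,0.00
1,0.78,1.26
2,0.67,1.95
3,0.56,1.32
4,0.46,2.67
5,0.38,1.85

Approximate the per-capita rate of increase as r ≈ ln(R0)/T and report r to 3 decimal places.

R0 = Σ lx·mx = 0 + 0.9828 + 1.3065 + 0.7392 + 1.2282 + 0.703 = 4.9597
Σ x·lx·mx = 14.2412; T = 14.2412/4.9597 = 2.87138…
r ≈ ln(R0)/T = ln(4.9597)/2.87138… = 0.55769… → 0.558

0.558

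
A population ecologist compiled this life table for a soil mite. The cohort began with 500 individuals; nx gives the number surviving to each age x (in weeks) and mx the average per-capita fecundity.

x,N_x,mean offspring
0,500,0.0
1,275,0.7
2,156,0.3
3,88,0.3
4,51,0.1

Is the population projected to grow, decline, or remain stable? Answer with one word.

declining

lx = nx/n0 = nx/500: 1, 0.55, 0.312, 0.176, 0.102
R0 = Σ lx·mx = 0 + 0.385 + 0.0936 + 0.0528 + 0.0102 = 0.5416
R0 < 1, so the population is declining.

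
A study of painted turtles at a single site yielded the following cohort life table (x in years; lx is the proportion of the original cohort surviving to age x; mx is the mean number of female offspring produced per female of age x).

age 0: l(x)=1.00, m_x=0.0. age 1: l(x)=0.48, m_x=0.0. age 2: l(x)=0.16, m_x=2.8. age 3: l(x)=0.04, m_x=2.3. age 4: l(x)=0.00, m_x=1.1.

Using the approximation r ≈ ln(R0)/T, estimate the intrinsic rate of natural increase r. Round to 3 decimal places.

R0 = Σ lx·mx = 0 + 0 + 0.448 + 0.092 + 0 = 0.54
Σ x·lx·mx = 1.172; T = 1.172/0.54 = 2.17037…
r ≈ ln(R0)/T = ln(0.54)/2.17037… = -0.28391… → -0.284

-0.284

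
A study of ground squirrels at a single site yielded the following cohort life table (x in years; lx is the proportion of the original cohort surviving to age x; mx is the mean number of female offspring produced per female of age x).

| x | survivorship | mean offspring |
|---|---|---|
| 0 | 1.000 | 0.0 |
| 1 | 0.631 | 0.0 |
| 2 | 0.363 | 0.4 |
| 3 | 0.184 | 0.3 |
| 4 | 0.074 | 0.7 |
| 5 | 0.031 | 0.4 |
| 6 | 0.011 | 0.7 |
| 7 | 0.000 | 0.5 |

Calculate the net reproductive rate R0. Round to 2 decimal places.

0.27

lx·mx by age: 0, 0, 0.1452, 0.0552, 0.0518, 0.0124, 0.0077, 0
R0 = Σ lx·mx = 0.2723 → 0.27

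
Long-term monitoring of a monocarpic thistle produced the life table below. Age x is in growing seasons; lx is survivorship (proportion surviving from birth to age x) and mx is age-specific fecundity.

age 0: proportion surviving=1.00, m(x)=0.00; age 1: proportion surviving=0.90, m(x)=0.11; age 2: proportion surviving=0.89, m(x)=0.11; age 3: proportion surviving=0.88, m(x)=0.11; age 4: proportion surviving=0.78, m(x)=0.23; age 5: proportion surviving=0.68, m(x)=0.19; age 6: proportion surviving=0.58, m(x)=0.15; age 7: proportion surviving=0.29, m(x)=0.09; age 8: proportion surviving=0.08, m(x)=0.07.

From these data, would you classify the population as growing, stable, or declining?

R0 = Σ lx·mx = 0 + 0.099 + 0.0979 + 0.0968 + 0.1794 + 0.1292 + 0.087 + 0.0261 + 0.0056 = 0.721
R0 < 1, so the population is declining.

declining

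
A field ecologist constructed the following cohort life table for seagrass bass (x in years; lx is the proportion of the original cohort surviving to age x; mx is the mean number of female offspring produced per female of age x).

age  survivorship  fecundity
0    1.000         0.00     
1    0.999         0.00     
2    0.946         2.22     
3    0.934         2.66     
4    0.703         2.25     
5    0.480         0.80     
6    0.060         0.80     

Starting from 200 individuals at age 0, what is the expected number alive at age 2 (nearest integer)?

Expected survivors = N0 · l_2 = 200 × 0.946 = 189.2 → 189

189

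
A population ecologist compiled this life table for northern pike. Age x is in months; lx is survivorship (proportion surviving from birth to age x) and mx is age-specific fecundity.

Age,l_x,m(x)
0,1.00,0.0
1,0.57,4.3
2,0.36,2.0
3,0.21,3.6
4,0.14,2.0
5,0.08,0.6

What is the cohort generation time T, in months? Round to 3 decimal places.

lx·mx: 0, 2.451, 0.72, 0.756, 0.28, 0.048 → R0 = 4.255
x·lx·mx: 0, 2.451, 1.44, 2.268, 1.12, 0.24 → Σ = 7.519
T = 7.519 / 4.255 = 1.767098… → 1.767

1.767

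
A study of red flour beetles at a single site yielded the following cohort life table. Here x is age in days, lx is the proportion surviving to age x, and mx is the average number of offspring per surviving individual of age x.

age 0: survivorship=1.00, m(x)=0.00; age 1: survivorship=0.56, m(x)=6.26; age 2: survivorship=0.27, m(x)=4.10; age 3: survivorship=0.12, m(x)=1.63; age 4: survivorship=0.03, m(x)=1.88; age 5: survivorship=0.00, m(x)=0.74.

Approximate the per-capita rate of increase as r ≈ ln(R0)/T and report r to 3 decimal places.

1.178

R0 = Σ lx·mx = 0 + 3.5056 + 1.107 + 0.1956 + 0.0564 + 0 = 4.8646
Σ x·lx·mx = 6.532; T = 6.532/4.8646 = 1.34276…
r ≈ ln(R0)/T = ln(4.8646)/1.34276… = 1.17816… → 1.178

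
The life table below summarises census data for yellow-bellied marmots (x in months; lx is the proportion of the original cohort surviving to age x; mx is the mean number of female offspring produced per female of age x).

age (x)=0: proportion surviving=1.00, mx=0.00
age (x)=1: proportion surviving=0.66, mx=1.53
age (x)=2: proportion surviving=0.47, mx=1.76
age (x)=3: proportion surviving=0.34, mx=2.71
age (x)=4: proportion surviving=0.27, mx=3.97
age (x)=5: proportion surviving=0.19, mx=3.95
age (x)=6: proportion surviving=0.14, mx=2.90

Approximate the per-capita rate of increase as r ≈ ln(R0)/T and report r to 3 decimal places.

R0 = Σ lx·mx = 0 + 1.0098 + 0.8272 + 0.9214 + 1.0719 + 0.7505 + 0.406 = 4.9868
Σ x·lx·mx = 15.9045; T = 15.9045/4.9868 = 3.18932…
r ≈ ln(R0)/T = ln(4.9868)/3.18932… = 0.5038… → 0.504

0.504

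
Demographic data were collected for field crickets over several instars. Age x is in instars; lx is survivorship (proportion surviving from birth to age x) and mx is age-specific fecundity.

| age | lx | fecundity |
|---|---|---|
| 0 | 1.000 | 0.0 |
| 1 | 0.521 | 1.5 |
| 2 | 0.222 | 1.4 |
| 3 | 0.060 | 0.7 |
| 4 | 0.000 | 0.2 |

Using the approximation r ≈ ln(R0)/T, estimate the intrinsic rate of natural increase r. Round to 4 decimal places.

0.0935

R0 = Σ lx·mx = 0 + 0.7815 + 0.3108 + 0.042 + 0 = 1.1343
Σ x·lx·mx = 1.5291; T = 1.5291/1.1343 = 1.34806…
r ≈ ln(R0)/T = ln(1.1343)/1.34806… = 0.09348… → 0.0935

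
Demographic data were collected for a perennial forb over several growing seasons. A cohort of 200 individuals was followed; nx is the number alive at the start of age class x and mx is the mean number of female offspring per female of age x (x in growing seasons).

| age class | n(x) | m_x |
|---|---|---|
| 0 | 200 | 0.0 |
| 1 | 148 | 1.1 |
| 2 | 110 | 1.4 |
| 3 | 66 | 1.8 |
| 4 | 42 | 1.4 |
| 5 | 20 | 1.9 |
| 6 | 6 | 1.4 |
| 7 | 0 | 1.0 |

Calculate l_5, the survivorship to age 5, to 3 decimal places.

0.100

l_5 = n_5/n_0 = 20/200 = 0.1 → 0.100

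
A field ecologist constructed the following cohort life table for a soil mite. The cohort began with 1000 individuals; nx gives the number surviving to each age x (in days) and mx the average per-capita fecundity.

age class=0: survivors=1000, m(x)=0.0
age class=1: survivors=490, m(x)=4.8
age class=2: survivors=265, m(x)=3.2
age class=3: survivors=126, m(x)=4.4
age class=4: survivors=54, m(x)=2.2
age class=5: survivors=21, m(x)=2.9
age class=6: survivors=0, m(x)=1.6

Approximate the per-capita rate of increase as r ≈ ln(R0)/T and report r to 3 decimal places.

0.830

lx = nx/n0 = nx/1000: 1, 0.49, 0.265, 0.126, 0.054, 0.021, 0
R0 = Σ lx·mx = 0 + 2.352 + 0.848 + 0.5544 + 0.1188 + 0.0609 + 0 = 3.9341
Σ x·lx·mx = 6.4909; T = 6.4909/3.9341 = 1.64991…
r ≈ ln(R0)/T = ln(3.9341)/1.64991… = 0.83016… → 0.830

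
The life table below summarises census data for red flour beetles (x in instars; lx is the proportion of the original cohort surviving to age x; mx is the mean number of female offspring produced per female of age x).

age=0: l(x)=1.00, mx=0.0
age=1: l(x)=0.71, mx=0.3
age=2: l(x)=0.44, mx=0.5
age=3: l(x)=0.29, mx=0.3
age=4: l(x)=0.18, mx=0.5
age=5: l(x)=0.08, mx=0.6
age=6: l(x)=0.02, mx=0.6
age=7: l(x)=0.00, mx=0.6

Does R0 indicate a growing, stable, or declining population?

declining

R0 = Σ lx·mx = 0 + 0.213 + 0.22 + 0.087 + 0.09 + 0.048 + 0.012 + 0 = 0.67
R0 < 1, so the population is declining.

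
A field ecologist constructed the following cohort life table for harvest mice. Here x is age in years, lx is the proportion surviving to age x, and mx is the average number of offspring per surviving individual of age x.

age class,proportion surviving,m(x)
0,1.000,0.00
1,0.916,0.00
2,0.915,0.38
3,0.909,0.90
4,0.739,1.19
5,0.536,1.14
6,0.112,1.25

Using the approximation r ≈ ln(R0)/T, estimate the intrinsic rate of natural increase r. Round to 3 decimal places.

0.272

R0 = Σ lx·mx = 0 + 0 + 0.3477 + 0.8181 + 0.87941 + 0.61104 + 0.14 = 2.79625
Σ x·lx·mx = 10.56254; T = 10.56254/2.79625 = 3.77739…
r ≈ ln(R0)/T = ln(2.79625)/3.77739… = 0.27222… → 0.272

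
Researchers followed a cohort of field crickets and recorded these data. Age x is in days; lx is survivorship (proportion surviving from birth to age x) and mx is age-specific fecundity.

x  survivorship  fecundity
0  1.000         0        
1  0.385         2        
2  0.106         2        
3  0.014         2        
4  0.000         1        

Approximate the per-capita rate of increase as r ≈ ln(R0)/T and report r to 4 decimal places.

R0 = Σ lx·mx = 0 + 0.77 + 0.212 + 0.028 + 0 = 1.01
Σ x·lx·mx = 1.278; T = 1.278/1.01 = 1.26535…
r ≈ ln(R0)/T = ln(1.01)/1.26535… = 0.007864… → 0.0079

0.0079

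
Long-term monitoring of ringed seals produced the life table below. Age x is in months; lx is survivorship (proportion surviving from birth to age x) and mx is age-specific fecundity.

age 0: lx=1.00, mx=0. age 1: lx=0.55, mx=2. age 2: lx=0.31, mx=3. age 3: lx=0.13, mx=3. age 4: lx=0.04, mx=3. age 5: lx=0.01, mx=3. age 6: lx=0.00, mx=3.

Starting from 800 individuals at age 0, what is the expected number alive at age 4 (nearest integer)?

Expected survivors = N0 · l_4 = 800 × 0.04 = 32 → 32

32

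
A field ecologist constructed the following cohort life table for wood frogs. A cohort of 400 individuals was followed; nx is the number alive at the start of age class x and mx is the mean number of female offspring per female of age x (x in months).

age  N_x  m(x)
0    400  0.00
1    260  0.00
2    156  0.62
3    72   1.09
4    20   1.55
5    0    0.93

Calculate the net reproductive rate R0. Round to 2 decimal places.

lx = nx/n0 = nx/400: 1, 0.65, 0.39, 0.18, 0.05, 0
lx·mx by age: 0, 0, 0.2418, 0.1962, 0.0775, 0
R0 = Σ lx·mx = 0.5155 → 0.52

0.52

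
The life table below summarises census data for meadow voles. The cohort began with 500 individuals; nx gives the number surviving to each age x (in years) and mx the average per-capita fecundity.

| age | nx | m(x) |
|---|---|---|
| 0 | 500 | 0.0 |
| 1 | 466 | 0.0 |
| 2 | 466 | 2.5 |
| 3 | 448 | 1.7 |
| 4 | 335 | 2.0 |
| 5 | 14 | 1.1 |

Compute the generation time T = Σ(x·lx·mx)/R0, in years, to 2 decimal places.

2.82

lx = nx/n0 = nx/500: 1, 0.932, 0.932, 0.896, 0.67, 0.028
lx·mx: 0, 0, 2.33, 1.5232, 1.34, 0.0308 → R0 = 5.224
x·lx·mx: 0, 0, 4.66, 4.5696, 5.36, 0.154 → Σ = 14.7436
T = 14.7436 / 5.224 = 2.822282… → 2.82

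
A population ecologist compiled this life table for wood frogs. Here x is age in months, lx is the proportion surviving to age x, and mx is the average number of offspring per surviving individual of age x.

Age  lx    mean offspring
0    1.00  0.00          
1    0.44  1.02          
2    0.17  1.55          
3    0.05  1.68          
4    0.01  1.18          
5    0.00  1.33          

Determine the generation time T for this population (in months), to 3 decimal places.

1.578

lx·mx: 0, 0.4488, 0.2635, 0.084, 0.0118, 0 → R0 = 0.8081
x·lx·mx: 0, 0.4488, 0.527, 0.252, 0.0472, 0 → Σ = 1.275
T = 1.275 / 0.8081 = 1.577775… → 1.578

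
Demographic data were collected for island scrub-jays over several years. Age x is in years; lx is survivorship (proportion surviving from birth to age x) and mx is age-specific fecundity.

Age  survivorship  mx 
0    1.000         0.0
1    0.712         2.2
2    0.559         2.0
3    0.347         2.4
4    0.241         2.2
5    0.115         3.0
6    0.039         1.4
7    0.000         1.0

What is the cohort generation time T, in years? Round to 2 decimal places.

lx·mx: 0, 1.5664, 1.118, 0.8328, 0.5302, 0.345, 0.0546, 0 → R0 = 4.447
x·lx·mx: 0, 1.5664, 2.236, 2.4984, 2.1208, 1.725, 0.3276, 0 → Σ = 10.4742
T = 10.4742 / 4.447 = 2.355341… → 2.36

2.36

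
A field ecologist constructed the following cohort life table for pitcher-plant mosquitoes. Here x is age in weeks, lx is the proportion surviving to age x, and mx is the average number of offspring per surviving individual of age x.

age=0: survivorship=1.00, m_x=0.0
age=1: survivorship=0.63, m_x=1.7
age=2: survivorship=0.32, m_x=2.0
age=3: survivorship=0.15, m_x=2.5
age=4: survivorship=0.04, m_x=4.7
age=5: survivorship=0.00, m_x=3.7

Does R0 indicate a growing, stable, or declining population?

R0 = Σ lx·mx = 0 + 1.071 + 0.64 + 0.375 + 0.188 + 0 = 2.274
R0 > 1, so the population is growing.

growing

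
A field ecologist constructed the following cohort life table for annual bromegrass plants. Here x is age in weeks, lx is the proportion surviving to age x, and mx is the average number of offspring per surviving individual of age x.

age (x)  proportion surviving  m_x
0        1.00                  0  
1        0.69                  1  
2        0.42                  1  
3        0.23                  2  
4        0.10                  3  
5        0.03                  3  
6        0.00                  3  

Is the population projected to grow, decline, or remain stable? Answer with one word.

R0 = Σ lx·mx = 0 + 0.69 + 0.42 + 0.46 + 0.3 + 0.09 + 0 = 1.96
R0 > 1, so the population is growing.

growing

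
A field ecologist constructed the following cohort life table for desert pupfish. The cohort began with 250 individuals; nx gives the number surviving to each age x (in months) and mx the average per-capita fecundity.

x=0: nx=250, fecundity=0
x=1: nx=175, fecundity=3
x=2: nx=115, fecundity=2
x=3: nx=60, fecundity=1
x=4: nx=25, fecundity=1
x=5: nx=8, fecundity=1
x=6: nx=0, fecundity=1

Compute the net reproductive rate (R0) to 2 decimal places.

3.39

lx = nx/n0 = nx/250: 1, 0.7, 0.46, 0.24, 0.1, 0.032, 0
lx·mx by age: 0, 2.1, 0.92, 0.24, 0.1, 0.032, 0
R0 = Σ lx·mx = 3.392 → 3.39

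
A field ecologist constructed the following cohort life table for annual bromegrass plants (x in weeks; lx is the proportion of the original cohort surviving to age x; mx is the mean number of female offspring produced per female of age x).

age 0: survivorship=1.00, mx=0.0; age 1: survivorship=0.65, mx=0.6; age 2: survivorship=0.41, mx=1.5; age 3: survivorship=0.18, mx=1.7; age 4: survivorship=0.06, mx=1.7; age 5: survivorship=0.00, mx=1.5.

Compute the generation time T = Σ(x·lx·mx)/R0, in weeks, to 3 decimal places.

2.085

lx·mx: 0, 0.39, 0.615, 0.306, 0.102, 0 → R0 = 1.413
x·lx·mx: 0, 0.39, 1.23, 0.918, 0.408, 0 → Σ = 2.946
T = 2.946 / 1.413 = 2.084926… → 2.085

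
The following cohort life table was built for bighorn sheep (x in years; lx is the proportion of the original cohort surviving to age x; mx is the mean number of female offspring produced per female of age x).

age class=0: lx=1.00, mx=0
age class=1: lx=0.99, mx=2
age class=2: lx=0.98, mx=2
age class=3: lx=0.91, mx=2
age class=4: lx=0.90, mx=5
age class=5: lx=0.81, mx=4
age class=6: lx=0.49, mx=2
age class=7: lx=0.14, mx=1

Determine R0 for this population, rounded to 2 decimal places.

14.62

lx·mx by age: 0, 1.98, 1.96, 1.82, 4.5, 3.24, 0.98, 0.14
R0 = Σ lx·mx = 14.62 → 14.62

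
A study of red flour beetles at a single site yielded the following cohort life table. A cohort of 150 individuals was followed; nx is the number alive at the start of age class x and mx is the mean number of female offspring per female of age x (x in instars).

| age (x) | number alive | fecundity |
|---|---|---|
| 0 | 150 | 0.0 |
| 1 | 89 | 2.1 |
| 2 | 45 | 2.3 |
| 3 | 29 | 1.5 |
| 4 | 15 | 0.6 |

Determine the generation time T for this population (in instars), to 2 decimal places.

1.63

lx = nx/n0 = nx/150: 1, 0.59333…, 0.3, 0.19333…, 0.1
lx·mx: 0, 1.246…, 0.69, 0.29…, 0.06 → R0 = 2.286…
x·lx·mx: 0, 1.246…, 1.38, 0.87…, 0.24 → Σ = 3.736…
T = 3.736… / 2.286… = 1.634296… → 1.63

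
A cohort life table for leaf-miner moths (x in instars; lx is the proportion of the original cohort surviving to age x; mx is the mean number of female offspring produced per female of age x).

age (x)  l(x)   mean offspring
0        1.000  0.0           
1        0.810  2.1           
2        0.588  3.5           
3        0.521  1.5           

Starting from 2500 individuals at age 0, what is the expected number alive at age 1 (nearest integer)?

2025

Expected survivors = N0 · l_1 = 2500 × 0.810 = 2025 → 2025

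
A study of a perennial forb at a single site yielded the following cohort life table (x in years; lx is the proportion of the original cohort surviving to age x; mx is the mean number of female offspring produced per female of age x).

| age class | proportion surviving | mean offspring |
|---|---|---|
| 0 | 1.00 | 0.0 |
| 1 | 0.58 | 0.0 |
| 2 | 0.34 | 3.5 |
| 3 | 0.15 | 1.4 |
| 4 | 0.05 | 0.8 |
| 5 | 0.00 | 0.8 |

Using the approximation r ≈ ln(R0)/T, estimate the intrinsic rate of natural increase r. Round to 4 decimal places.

R0 = Σ lx·mx = 0 + 0 + 1.19 + 0.21 + 0.04 + 0 = 1.44
Σ x·lx·mx = 3.17; T = 3.17/1.44 = 2.20139…
r ≈ ln(R0)/T = ln(1.44)/2.20139… = 0.165642… → 0.1656

0.1656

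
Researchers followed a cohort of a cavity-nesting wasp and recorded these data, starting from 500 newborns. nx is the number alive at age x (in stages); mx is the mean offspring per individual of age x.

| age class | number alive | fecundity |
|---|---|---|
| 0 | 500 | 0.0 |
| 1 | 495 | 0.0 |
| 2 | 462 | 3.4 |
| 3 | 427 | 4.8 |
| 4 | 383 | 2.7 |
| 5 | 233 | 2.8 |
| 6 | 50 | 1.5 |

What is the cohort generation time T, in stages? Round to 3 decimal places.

3.185

lx = nx/n0 = nx/500: 1, 0.99, 0.924, 0.854, 0.766, 0.466, 0.1
lx·mx: 0, 0, 3.1416, 4.0992, 2.0682, 1.3048, 0.15 → R0 = 10.7638
x·lx·mx: 0, 0, 6.2832, 12.2976, 8.2728, 6.524, 0.9 → Σ = 34.2776
T = 34.2776 / 10.7638 = 3.184526… → 3.185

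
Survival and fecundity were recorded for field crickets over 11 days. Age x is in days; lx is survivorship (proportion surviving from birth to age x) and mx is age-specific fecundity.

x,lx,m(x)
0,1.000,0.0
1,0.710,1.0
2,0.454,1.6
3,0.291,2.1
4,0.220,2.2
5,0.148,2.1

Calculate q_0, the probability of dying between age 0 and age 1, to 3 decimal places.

q_0 = (l_0 − l_1) / l_0 = (1 − 0.71) / 1
     = 0.29 / 1 = 0.29 → 0.290

0.290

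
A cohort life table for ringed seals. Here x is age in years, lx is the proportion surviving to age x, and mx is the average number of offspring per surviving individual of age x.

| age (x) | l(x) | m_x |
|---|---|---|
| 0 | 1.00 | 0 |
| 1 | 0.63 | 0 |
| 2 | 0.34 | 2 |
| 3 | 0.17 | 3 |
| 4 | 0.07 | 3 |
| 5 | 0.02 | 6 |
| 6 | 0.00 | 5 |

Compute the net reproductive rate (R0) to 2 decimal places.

1.52

lx·mx by age: 0, 0, 0.68, 0.51, 0.21, 0.12, 0
R0 = Σ lx·mx = 1.52 → 1.52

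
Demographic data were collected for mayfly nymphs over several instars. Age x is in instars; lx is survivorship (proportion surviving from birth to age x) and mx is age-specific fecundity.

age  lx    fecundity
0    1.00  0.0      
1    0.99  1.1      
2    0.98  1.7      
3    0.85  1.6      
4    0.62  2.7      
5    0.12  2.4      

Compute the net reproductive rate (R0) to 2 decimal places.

6.08

lx·mx by age: 0, 1.089, 1.666, 1.36, 1.674, 0.288
R0 = Σ lx·mx = 6.077 → 6.08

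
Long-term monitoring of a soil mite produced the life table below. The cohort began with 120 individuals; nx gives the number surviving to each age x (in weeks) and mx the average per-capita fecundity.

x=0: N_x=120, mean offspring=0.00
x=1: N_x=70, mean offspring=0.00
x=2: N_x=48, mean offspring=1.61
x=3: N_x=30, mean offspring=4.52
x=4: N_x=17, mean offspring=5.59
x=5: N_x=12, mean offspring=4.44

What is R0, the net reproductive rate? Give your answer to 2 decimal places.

3.01

lx = nx/n0 = nx/120: 1, 0.58333…, 0.4, 0.25, 0.14167…, 0.1
lx·mx by age: 0, 0, 0.644, 1.13, 0.791917…, 0.444
R0 = Σ lx·mx = 3.009917… → 3.01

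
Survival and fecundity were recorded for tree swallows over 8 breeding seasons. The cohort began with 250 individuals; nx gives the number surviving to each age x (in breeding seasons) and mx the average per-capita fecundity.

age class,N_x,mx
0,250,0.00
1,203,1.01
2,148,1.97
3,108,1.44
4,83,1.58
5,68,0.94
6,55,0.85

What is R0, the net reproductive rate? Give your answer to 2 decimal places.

3.58

lx = nx/n0 = nx/250: 1, 0.812, 0.592, 0.432, 0.332, 0.272, 0.22
lx·mx by age: 0, 0.82012, 1.16624, 0.62208, 0.52456, 0.25568, 0.187
R0 = Σ lx·mx = 3.57568 → 3.58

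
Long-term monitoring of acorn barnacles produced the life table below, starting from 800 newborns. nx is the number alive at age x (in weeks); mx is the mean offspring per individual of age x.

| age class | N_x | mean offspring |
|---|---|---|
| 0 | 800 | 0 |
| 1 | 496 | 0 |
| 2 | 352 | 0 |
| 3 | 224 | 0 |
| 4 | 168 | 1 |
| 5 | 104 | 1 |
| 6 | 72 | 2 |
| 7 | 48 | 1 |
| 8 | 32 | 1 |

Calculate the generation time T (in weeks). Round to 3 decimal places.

lx = nx/n0 = nx/800: 1, 0.62, 0.44, 0.28, 0.21, 0.13, 0.09, 0.06, 0.04
lx·mx: 0, 0, 0, 0, 0.21, 0.13, 0.18, 0.06, 0.04 → R0 = 0.62
x·lx·mx: 0, 0, 0, 0, 0.84, 0.65, 1.08, 0.42, 0.32 → Σ = 3.31
T = 3.31 / 0.62 = 5.33871… → 5.339

5.339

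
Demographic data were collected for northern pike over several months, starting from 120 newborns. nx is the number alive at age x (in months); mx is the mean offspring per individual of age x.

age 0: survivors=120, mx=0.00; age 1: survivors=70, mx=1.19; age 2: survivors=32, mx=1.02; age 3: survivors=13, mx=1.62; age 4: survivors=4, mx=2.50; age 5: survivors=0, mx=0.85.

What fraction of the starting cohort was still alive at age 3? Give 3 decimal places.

l_3 = n_3/n_0 = 13/120 = 0.108333… → 0.108

0.108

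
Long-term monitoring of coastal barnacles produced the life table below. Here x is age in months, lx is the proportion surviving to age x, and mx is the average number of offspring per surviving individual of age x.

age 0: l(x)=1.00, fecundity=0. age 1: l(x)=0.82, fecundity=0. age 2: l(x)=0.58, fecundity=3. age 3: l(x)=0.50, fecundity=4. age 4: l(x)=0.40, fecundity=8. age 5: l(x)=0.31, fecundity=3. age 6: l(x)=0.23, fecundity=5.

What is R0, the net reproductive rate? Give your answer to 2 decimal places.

9.02

lx·mx by age: 0, 0, 1.74, 2, 3.2, 0.93, 1.15
R0 = Σ lx·mx = 9.02 → 9.02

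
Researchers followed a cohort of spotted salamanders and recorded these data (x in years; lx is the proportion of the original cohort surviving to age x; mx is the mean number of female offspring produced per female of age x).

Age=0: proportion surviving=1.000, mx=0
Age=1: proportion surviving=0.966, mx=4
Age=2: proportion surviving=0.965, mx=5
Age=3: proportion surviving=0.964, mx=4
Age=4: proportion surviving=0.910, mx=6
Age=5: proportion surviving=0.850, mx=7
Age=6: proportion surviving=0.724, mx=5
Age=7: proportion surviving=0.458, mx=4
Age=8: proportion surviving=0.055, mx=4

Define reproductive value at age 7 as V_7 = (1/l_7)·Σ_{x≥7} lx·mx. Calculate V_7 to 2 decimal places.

lx·mx for x ≥ 7: 1.832, 0.22 → sum = 2.052
V_7 = 2.052 / l_7 = 2.052 / 0.458 = 4.480349… → 4.48

4.48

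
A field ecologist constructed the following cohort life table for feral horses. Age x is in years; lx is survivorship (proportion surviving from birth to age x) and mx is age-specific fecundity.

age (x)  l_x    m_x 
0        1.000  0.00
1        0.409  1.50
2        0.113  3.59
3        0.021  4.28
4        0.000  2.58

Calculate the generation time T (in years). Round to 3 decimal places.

1.528

lx·mx: 0, 0.6135, 0.40567, 0.08988, 0 → R0 = 1.10905
x·lx·mx: 0, 0.6135, 0.81134, 0.26964, 0 → Σ = 1.69448
T = 1.69448 / 1.10905 = 1.527866… → 1.528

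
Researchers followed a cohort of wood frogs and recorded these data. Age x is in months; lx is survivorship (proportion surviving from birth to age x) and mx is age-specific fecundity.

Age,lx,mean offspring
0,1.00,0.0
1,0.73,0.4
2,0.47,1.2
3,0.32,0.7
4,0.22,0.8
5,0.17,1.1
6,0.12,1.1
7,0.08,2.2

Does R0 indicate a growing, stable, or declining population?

R0 = Σ lx·mx = 0 + 0.292 + 0.564 + 0.224 + 0.176 + 0.187 + 0.132 + 0.176 = 1.751
R0 > 1, so the population is growing.

growing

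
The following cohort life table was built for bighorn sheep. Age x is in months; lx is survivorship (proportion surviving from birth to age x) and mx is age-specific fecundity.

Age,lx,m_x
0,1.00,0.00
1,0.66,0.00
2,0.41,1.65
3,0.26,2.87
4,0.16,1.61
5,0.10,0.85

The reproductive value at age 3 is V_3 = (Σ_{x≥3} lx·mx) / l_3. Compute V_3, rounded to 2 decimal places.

4.19

lx·mx for x ≥ 3: 0.7462, 0.2576, 0.085 → sum = 1.0888
V_3 = 1.0888 / l_3 = 1.0888 / 0.26 = 4.187692… → 4.19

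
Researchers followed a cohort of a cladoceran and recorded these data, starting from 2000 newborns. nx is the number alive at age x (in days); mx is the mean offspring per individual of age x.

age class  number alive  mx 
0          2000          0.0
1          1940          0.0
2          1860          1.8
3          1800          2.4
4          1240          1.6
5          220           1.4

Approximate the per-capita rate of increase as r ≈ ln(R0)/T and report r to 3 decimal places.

0.549

lx = nx/n0 = nx/2000: 1, 0.97, 0.93, 0.9, 0.62, 0.11
R0 = Σ lx·mx = 0 + 0 + 1.674 + 2.16 + 0.992 + 0.154 = 4.98
Σ x·lx·mx = 14.566; T = 14.566/4.98 = 2.9249…
r ≈ ln(R0)/T = ln(4.98)/2.9249… = 0.54888… → 0.549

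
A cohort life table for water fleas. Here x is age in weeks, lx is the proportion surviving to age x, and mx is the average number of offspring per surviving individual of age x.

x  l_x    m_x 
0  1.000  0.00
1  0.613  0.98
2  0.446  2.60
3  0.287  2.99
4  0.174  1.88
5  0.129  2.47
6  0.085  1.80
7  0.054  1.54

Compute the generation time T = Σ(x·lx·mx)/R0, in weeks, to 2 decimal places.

2.83

lx·mx: 0, 0.60074, 1.1596, 0.85813, 0.32712, 0.31863, 0.153, 0.08316 → R0 = 3.50038
x·lx·mx: 0, 0.60074, 2.3192, 2.57439, 1.30848, 1.59315, 0.918, 0.58212 → Σ = 9.89608
T = 9.89608 / 3.50038 = 2.827144… → 2.83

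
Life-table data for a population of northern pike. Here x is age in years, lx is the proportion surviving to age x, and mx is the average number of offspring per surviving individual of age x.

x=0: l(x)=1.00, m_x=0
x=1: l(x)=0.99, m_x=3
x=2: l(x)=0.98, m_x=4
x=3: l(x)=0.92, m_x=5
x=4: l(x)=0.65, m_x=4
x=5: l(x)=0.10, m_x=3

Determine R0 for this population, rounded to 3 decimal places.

lx·mx by age: 0, 2.97, 3.92, 4.6, 2.6, 0.3
R0 = Σ lx·mx = 14.39 → 14.390

14.390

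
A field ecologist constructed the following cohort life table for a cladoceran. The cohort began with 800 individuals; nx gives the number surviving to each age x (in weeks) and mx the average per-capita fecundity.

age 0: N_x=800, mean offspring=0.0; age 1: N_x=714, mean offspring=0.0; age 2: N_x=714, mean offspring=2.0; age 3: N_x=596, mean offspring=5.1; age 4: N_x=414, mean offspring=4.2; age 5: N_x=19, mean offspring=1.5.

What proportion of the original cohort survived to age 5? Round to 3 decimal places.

0.024

l_5 = n_5/n_0 = 19/800 = 0.02375 → 0.024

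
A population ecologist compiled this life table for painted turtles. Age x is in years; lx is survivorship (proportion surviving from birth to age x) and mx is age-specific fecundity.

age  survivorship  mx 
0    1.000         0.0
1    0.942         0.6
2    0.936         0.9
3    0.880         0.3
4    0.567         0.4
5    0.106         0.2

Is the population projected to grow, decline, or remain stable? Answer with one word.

growing

R0 = Σ lx·mx = 0 + 0.5652 + 0.8424 + 0.264 + 0.2268 + 0.0212 = 1.9196
R0 > 1, so the population is growing.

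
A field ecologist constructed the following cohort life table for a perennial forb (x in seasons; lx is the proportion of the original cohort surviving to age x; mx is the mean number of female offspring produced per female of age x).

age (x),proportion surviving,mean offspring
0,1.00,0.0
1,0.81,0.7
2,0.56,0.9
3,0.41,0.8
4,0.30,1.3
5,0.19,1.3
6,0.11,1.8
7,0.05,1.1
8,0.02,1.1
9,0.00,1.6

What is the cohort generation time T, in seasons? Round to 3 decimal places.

3.074

lx·mx: 0, 0.567, 0.504, 0.328, 0.39, 0.247, 0.198, 0.055, 0.022, 0 → R0 = 2.311
x·lx·mx: 0, 0.567, 1.008, 0.984, 1.56, 1.235, 1.188, 0.385, 0.176, 0 → Σ = 7.103
T = 7.103 / 2.311 = 3.073561… → 3.074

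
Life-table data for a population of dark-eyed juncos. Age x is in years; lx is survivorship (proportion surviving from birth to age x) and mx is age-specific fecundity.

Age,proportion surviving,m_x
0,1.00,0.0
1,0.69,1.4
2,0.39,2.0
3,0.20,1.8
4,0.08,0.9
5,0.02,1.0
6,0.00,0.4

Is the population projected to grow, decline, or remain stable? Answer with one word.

growing

R0 = Σ lx·mx = 0 + 0.966 + 0.78 + 0.36 + 0.072 + 0.02 + 0 = 2.198
R0 > 1, so the population is growing.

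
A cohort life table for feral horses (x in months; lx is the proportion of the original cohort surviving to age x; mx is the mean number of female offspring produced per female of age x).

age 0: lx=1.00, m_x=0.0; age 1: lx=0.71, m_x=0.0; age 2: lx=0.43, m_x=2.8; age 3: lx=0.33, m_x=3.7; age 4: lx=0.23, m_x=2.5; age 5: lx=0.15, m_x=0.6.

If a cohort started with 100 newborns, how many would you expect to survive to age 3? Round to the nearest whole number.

33

Expected survivors = N0 · l_3 = 100 × 0.33 = 33 → 33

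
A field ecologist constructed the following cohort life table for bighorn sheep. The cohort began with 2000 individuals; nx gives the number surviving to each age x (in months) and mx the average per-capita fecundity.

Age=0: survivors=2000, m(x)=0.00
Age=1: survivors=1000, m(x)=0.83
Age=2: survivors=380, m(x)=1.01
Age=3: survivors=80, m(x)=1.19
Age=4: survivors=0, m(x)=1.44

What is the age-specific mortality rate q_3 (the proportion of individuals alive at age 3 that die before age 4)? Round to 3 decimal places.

1.000

lx = nx/n0 = nx/2000: 1, 0.5, 0.19, 0.04, 0
q_3 = (l_3 − l_4) / l_3 = (0.04 − 0) / 0.04
     = 0.04 / 0.04 = 1 → 1.000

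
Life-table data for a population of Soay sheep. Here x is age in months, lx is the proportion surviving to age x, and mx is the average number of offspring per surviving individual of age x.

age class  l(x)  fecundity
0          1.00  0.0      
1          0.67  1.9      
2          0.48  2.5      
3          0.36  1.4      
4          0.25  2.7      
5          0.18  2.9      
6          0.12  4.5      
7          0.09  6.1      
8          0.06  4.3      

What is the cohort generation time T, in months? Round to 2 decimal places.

3.56

lx·mx: 0, 1.273, 1.2, 0.504, 0.675, 0.522, 0.54, 0.549, 0.258 → R0 = 5.521
x·lx·mx: 0, 1.273, 2.4, 1.512, 2.7, 2.61, 3.24, 3.843, 2.064 → Σ = 19.642
T = 19.642 / 5.521 = 3.557689… → 3.56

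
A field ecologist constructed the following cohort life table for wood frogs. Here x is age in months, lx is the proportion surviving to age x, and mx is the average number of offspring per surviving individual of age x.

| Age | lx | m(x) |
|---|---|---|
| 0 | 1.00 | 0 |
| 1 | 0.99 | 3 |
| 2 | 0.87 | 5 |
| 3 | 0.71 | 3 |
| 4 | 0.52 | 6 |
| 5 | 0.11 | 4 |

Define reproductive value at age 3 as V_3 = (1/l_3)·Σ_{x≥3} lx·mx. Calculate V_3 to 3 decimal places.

8.014

lx·mx for x ≥ 3: 2.13, 3.12, 0.44 → sum = 5.69
V_3 = 5.69 / l_3 = 5.69 / 0.71 = 8.014085… → 8.014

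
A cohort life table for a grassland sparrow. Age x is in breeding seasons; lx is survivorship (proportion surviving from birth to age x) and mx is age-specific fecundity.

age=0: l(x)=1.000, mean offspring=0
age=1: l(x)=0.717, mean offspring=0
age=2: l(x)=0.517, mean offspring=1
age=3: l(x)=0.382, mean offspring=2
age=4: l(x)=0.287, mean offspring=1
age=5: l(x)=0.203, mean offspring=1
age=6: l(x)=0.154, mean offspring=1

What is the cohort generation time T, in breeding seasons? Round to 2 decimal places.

3.33

lx·mx: 0, 0, 0.517, 0.764, 0.287, 0.203, 0.154 → R0 = 1.925
x·lx·mx: 0, 0, 1.034, 2.292, 1.148, 1.015, 0.924 → Σ = 6.413
T = 6.413 / 1.925 = 3.331429… → 3.33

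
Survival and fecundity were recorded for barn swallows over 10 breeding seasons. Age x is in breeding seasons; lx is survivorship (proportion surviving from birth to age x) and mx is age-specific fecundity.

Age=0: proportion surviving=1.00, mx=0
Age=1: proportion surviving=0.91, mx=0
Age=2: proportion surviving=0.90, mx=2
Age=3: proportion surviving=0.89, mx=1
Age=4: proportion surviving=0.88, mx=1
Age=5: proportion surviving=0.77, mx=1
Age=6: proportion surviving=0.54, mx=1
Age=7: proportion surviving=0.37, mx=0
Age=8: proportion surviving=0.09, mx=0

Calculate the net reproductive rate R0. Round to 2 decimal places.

4.88

lx·mx by age: 0, 0, 1.8, 0.89, 0.88, 0.77, 0.54, 0, 0
R0 = Σ lx·mx = 4.88 → 4.88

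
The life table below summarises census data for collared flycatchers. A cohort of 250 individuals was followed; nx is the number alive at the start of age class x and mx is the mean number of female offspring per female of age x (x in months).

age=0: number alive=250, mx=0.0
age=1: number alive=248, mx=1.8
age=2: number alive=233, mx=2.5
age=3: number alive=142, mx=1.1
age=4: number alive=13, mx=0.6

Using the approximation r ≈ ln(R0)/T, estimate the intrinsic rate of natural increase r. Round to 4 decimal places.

lx = nx/n0 = nx/250: 1, 0.992, 0.932, 0.568, 0.052
R0 = Σ lx·mx = 0 + 1.7856 + 2.33 + 0.6248 + 0.0312 = 4.7716
Σ x·lx·mx = 8.4448; T = 8.4448/4.7716 = 1.7698…
r ≈ ln(R0)/T = ln(4.7716)/1.7698… = 0.882968… → 0.8830

0.8830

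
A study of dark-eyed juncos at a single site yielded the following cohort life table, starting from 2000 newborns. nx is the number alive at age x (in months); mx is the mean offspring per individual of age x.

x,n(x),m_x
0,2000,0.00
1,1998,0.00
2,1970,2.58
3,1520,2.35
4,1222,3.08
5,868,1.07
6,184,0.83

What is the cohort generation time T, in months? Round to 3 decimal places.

3.074

lx = nx/n0 = nx/2000: 1, 0.999, 0.985, 0.76, 0.611, 0.434, 0.092
lx·mx: 0, 0, 2.5413, 1.786, 1.88188, 0.46438, 0.07636 → R0 = 6.74992
x·lx·mx: 0, 0, 5.0826, 5.358, 7.52752, 2.3219, 0.45816 → Σ = 20.74818
T = 20.74818 / 6.74992 = 3.073841… → 3.074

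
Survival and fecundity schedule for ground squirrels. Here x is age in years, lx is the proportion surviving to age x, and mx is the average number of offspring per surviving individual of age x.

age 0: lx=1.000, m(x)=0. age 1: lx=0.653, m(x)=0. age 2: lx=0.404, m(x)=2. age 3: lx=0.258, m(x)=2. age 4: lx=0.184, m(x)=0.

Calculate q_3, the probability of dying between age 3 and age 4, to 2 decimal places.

0.29

q_3 = (l_3 − l_4) / l_3 = (0.258 − 0.184) / 0.258
     = 0.074 / 0.258 = 0.286822… → 0.29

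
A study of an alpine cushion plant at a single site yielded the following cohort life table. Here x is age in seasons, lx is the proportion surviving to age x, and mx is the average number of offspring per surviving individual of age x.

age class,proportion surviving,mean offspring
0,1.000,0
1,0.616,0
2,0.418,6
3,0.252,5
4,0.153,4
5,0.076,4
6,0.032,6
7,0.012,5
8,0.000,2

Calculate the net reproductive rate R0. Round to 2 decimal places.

lx·mx by age: 0, 0, 2.508, 1.26, 0.612, 0.304, 0.192, 0.06, 0
R0 = Σ lx·mx = 4.936 → 4.94

4.94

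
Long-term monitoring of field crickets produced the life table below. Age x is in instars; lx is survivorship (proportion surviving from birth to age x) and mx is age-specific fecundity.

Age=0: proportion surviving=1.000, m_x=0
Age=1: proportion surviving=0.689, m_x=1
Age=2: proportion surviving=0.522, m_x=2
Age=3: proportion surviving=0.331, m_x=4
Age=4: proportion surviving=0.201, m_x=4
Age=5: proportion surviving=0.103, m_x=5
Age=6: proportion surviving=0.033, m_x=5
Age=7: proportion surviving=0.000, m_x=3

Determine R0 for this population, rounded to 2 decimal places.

lx·mx by age: 0, 0.689, 1.044, 1.324, 0.804, 0.515, 0.165, 0
R0 = Σ lx·mx = 4.541 → 4.54

4.54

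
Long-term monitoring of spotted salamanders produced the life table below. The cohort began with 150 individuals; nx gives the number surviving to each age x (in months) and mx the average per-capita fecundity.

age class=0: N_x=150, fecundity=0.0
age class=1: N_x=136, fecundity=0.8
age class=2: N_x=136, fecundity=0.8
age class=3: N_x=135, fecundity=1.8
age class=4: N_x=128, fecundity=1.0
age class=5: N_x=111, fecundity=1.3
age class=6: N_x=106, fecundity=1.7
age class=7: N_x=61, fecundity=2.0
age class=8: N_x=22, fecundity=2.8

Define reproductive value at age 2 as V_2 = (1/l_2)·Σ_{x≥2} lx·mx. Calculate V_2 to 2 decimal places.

lx = nx/n0 = nx/150: 1, 0.90667…, 0.90667…, 0.9, 0.85333…, 0.74, 0.70667…, 0.40667…, 0.14667…
lx·mx for x ≥ 2: 0.725333…, 1.62, 0.853333…, 0.962, 1.201333…, 0.813333…, 0.410667… → sum = 6.586…
V_2 = 6.586… / l_2 = 6.586… / 0.906667… = 7.263971… → 7.26

7.26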